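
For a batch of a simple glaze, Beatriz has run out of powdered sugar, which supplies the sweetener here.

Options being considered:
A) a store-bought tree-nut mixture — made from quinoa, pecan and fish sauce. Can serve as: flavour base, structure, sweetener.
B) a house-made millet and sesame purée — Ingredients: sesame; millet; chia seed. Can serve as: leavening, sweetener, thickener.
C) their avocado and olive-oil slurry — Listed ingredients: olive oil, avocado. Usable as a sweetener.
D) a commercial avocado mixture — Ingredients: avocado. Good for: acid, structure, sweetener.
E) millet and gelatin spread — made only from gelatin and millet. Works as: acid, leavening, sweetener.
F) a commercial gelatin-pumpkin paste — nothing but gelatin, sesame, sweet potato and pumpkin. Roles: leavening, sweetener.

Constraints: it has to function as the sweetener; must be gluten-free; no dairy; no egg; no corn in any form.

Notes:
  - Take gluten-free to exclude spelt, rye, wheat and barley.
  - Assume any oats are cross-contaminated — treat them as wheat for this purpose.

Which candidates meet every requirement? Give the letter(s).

A, B, C, D, E, F

A: nothing on the exclusion list — valid
B: no egg, gluten-free — keep
C: nothing on the exclusion list — keep
D: only avocado; none excluded — keep
E: gluten-free, no corn — valid
F: nothing on the exclusion list — OK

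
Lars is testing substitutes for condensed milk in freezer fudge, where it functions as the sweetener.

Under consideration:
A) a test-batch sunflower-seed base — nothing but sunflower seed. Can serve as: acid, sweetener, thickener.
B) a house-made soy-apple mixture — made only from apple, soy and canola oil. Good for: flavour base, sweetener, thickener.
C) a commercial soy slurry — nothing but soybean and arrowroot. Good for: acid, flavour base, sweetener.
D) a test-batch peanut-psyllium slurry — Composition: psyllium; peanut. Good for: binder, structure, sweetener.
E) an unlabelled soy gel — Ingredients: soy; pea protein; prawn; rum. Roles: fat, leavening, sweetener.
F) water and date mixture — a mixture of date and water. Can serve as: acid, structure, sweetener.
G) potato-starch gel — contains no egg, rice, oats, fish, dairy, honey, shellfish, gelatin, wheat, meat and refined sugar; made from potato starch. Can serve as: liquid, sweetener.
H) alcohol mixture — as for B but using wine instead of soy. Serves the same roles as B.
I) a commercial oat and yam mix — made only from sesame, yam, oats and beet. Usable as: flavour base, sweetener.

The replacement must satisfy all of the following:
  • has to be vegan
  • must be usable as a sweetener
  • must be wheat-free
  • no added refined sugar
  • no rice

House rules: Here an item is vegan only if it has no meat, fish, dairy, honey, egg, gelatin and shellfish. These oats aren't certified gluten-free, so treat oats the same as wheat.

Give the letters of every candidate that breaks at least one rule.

A: only sunflower seed; none excluded — OK
B: all constraints satisfied — valid
C: wheat-free, no refined sugar — valid
D: only peanut and psyllium; none excluded — keep
E: has prawn, so not vegan — no
F: wheat-free, vegan — keep
G: nothing on the exclusion list — keep
H: only wine, canola oil, and apple; none excluded — OK
I: has oats, so not wheat-free — no

E, I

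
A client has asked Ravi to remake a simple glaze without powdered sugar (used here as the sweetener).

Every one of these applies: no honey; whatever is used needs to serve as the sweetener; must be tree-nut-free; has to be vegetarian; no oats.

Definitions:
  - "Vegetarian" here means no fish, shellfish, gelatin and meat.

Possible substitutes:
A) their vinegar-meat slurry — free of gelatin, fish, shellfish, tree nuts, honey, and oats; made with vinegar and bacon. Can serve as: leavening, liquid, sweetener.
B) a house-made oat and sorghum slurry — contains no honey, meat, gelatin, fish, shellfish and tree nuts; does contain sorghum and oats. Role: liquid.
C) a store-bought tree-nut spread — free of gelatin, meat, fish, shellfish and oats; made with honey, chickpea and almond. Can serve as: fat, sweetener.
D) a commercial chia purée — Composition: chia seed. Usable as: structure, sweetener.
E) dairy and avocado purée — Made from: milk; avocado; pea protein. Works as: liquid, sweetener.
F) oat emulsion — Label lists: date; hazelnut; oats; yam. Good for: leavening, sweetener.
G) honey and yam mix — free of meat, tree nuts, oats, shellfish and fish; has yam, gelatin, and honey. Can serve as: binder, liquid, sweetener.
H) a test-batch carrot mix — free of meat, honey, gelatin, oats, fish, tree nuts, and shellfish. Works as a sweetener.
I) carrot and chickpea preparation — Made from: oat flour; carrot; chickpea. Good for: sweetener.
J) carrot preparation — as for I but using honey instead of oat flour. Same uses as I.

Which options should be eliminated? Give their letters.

A: has bacon, so not vegetarian — out
B: not usable as a sweetener; has oats, so not oat-free — out
C: has honey, so not honey-free; has almond, so not tree-nut-free — no
D: all constraints satisfied — OK
E: only milk, avocado and pea protein; none excluded — keep
F: has oats, so not oat-free; has hazelnut, so not tree-nut-free — out
G: has gelatin, so not vegetarian; has honey, so not honey-free — reject
H: works as a sweetener, no tree nuts, no oats — valid
I: has oat flour, so not oat-free — no
J: has honey, so not honey-free — out

A, B, C, F, G, I, J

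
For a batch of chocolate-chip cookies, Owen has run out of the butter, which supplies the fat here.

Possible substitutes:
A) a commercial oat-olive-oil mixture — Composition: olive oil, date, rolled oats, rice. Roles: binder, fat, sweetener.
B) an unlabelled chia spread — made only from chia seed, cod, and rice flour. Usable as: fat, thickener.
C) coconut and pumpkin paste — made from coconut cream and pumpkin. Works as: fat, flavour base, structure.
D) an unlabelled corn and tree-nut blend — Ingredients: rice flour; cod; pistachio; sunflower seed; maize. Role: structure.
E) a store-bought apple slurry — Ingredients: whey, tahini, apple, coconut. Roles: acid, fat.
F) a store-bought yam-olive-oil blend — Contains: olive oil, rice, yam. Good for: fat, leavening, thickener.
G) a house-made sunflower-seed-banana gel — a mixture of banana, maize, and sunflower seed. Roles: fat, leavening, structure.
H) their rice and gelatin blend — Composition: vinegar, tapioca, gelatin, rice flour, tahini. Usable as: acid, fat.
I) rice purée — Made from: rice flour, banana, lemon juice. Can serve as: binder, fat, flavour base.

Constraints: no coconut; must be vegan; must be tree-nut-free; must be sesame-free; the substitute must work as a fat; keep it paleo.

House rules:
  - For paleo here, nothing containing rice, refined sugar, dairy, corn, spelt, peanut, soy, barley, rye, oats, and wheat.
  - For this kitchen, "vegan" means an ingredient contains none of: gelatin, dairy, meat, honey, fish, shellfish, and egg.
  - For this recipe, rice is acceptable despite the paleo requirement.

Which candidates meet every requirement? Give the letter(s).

A: has rolled oats, so not paleo — no
B: has cod, so not vegan — out
C: has coconut cream, so not coconut-free — reject
D: not usable as a fat; has maize, so not paleo (and 2 more) — reject
E: has whey, so not paleo; has whey, so not vegan (and 2 more) — out
F: rice is permitted under the paleo carve-out; nothing else excluded — OK
G: has maize, so not paleo — no
H: has gelatin, so not vegan; has tahini, so not sesame-free — no
I: rice is permitted under the paleo carve-out; nothing else excluded — valid

F, I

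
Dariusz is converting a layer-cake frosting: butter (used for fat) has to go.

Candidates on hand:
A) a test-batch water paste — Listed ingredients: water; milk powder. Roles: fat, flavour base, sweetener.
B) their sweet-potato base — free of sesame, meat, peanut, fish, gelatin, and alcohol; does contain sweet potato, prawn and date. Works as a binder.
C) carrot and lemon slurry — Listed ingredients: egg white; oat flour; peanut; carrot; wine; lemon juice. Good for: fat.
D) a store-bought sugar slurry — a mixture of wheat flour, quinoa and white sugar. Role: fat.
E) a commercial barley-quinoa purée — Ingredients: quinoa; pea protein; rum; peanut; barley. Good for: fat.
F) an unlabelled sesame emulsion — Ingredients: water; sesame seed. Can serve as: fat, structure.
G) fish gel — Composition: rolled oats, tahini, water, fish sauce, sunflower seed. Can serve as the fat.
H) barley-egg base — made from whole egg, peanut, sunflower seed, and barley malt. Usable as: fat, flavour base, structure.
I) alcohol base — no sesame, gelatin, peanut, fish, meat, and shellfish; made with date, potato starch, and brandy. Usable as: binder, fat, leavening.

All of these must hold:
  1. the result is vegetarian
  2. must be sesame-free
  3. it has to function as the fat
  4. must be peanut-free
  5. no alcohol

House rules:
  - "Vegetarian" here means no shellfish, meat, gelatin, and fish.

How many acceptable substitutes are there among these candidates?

A: only milk powder and water; none excluded — keep
B: not usable as a fat; has prawn, so not vegetarian — no
C: has peanut, so not peanut-free; has wine, so not alcohol-free — reject
D: every rule checks out — valid
E: has peanut, so not peanut-free; has rum, so not alcohol-free — out
F: has sesame seed, so not sesame-free — reject
G: has fish sauce, so not vegetarian; has tahini, so not sesame-free — no
H: has peanut, so not peanut-free — out
I: has brandy, so not alcohol-free — reject

2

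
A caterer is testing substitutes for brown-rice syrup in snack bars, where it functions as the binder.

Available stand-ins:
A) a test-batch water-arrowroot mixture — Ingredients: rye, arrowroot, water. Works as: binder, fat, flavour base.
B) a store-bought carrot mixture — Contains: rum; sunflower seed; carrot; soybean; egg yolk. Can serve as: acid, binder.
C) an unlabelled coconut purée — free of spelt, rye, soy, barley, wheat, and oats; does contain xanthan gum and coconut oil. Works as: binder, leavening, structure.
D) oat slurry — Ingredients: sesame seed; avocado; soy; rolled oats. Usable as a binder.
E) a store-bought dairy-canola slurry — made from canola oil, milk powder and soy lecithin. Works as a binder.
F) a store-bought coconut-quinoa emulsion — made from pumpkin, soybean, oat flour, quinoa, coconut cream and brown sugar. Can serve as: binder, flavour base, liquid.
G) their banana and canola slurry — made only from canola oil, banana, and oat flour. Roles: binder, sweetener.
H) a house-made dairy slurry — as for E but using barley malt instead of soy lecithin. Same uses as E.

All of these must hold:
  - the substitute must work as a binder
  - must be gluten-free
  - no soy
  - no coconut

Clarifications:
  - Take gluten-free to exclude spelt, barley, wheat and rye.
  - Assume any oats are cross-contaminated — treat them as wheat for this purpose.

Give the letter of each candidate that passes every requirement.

A: has rye, so not gluten-free — no
B: has soybean, so not soy-free — out
C: has coconut oil, so not coconut-free — reject
D: has rolled oats, so not gluten-free; has soy, so not soy-free — reject
E: has soy lecithin, so not soy-free — no
F: has oat flour, so not gluten-free; has soybean, so not soy-free (and 1 more) — no
G: has oat flour, so not gluten-free — out
H: has barley malt, so not gluten-free — no

none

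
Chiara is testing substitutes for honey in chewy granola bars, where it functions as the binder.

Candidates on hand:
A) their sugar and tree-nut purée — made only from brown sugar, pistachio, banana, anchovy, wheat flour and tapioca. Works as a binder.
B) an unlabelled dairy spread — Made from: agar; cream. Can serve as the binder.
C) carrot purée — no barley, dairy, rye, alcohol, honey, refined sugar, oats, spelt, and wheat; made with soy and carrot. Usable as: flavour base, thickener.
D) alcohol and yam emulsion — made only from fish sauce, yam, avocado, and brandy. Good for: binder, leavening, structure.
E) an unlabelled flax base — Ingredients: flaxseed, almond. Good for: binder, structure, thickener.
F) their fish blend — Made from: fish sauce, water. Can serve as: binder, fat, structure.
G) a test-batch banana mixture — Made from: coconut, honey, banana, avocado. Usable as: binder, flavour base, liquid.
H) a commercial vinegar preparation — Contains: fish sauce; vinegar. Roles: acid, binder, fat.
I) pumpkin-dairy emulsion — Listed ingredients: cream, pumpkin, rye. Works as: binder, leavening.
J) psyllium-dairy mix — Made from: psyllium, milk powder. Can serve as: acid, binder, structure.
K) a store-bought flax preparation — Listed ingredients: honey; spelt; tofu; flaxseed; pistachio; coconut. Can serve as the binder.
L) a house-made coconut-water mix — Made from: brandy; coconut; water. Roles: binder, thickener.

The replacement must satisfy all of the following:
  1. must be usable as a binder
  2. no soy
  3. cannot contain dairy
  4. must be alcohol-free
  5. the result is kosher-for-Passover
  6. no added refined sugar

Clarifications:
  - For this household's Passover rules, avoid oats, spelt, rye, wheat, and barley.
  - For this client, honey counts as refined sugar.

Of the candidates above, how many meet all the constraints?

A: has wheat flour, so not kosher-for-Passover; has brown sugar, so not no-added-sugar — no
B: has cream, so not dairy-free — reject
C: not usable as a binder; has soy, so not soy-free — out
D: has brandy, so not alcohol-free — out
E: only almond and flaxseed; none excluded — OK
F: only fish sauce and water; none excluded — valid
G: has honey, so not no-added-sugar — no
H: every rule checks out — OK
I: has rye, so not kosher-for-Passover; has cream, so not dairy-free — no
J: has milk powder, so not dairy-free — no
K: has spelt, so not kosher-for-Passover; has tofu, so not soy-free (and 1 more) — no
L: has brandy, so not alcohol-free — no

3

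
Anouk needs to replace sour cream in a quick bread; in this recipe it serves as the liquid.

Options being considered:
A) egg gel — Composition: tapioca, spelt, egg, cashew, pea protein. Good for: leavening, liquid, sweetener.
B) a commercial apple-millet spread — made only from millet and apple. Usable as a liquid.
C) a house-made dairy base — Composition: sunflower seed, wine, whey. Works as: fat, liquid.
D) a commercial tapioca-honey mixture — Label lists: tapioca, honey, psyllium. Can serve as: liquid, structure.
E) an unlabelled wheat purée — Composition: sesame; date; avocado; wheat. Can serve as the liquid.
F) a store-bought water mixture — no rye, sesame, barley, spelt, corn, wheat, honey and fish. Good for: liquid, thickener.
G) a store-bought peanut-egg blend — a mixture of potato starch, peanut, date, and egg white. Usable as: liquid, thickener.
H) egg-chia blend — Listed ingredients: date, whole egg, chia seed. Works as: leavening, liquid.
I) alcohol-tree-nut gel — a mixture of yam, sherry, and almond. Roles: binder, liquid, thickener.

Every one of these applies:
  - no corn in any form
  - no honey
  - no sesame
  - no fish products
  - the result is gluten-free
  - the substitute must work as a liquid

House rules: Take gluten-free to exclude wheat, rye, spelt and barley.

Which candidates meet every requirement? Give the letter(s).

B, C, F, G, H, I

A: has spelt, so not gluten-free — reject
B: every rule checks out — OK
C: all constraints satisfied — valid
D: has honey, so not honey-free — out
E: has wheat, so not gluten-free; has sesame, so not sesame-free — reject
F: all constraints satisfied — valid
G: no corn, no honey — keep
H: works as a liquid, no honey, no corn — OK
I: only sherry, almond, and yam; none excluded — valid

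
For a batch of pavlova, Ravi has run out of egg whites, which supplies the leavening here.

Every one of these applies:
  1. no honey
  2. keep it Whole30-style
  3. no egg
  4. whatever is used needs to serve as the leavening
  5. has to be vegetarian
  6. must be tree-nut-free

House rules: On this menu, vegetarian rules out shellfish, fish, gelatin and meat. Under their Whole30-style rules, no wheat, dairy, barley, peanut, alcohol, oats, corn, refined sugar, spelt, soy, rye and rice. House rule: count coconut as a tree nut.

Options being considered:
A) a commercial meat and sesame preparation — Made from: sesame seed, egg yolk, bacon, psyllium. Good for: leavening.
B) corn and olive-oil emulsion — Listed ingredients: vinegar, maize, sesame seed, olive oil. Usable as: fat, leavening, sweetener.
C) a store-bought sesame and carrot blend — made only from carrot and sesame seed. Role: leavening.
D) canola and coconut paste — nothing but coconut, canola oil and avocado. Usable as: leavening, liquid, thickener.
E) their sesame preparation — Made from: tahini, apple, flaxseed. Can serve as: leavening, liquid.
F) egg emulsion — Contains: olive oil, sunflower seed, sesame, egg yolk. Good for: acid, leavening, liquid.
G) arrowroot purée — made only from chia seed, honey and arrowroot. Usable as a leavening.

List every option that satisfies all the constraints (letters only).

C, E

A: has bacon, so not vegetarian; has egg yolk, so not egg-free — no
B: has maize, so not Whole30-style — no
C: every rule checks out — OK
D: has coconut, so not tree-nut-free — out
E: nothing on the exclusion list — OK
F: has egg yolk, so not egg-free — reject
G: has honey, so not honey-free — no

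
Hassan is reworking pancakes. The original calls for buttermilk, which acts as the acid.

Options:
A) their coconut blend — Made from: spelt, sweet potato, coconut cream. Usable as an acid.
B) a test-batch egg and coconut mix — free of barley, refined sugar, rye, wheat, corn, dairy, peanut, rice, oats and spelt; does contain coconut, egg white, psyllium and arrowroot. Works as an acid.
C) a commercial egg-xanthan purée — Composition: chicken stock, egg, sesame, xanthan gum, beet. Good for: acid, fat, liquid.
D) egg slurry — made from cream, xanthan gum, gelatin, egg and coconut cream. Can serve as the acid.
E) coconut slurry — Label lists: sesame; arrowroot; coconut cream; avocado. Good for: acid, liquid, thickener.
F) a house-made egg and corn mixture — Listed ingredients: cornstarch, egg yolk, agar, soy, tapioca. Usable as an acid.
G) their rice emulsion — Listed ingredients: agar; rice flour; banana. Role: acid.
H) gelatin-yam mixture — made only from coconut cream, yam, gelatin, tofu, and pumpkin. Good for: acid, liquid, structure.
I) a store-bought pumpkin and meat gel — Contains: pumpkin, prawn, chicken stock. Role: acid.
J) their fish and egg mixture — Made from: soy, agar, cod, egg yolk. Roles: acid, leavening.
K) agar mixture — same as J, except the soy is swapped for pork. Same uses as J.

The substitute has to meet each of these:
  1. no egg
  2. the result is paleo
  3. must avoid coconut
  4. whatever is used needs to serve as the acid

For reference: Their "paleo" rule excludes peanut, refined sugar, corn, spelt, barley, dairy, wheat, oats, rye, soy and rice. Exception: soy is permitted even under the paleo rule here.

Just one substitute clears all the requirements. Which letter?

I

A: has spelt, so not paleo; has coconut cream, so not coconut-free — out
B: has coconut, so not coconut-free; has egg white, so not egg-free — out
C: has egg, so not egg-free — reject
D: has cream, so not paleo; has coconut cream, so not coconut-free (and 1 more) — reject
E: has coconut cream, so not coconut-free — no
F: has cornstarch, so not paleo; has egg yolk, so not egg-free — reject
G: has rice flour, so not paleo — out
H: has coconut cream, so not coconut-free — out
I: only chicken stock, prawn, and pumpkin; none excluded — OK
J: has egg yolk, so not egg-free — out
K: has egg yolk, so not egg-free — out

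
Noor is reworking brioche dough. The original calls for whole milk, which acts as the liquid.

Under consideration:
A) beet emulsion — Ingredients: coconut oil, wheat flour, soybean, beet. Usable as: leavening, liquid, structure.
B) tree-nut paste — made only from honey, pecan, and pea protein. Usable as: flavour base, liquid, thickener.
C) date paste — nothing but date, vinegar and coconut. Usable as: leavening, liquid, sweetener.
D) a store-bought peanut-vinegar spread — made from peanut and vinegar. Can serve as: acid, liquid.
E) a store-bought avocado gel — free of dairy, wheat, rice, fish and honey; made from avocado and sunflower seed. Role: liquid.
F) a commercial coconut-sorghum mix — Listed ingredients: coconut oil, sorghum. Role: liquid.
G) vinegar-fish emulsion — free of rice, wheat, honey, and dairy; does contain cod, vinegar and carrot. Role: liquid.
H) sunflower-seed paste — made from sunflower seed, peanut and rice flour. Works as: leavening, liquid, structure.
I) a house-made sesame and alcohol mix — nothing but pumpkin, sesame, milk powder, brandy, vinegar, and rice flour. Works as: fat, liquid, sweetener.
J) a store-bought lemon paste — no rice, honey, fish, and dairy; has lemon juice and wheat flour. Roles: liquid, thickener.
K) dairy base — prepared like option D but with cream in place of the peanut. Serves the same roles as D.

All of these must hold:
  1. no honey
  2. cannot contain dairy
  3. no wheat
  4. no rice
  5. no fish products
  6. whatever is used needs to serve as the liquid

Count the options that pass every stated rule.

A: has wheat flour, so not wheat-free — no
B: has honey, so not honey-free — reject
C: only coconut, vinegar and date; none excluded — valid
D: all constraints satisfied — OK
E: works as a liquid, no rice, no dairy — valid
F: every rule checks out — keep
G: has cod, so not fish-free — out
H: has rice flour, so not rice-free — reject
I: has rice flour, so not rice-free; has milk powder, so not dairy-free — no
J: has wheat flour, so not wheat-free — no
K: has cream, so not dairy-free — out

4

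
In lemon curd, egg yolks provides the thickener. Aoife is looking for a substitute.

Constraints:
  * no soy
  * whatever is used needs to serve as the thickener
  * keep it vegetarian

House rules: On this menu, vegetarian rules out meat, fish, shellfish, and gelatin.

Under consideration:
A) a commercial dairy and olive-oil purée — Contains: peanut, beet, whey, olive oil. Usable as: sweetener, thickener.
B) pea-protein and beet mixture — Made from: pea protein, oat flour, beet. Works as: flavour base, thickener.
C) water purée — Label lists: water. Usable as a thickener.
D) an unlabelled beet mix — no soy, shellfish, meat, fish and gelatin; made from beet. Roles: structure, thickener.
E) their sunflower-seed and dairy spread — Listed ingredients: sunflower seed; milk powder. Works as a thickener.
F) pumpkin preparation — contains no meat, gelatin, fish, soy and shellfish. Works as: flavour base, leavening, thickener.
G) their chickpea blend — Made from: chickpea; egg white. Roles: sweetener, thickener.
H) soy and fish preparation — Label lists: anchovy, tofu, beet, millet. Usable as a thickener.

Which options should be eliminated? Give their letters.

A: no soy, vegetarian — valid
B: works as a thickener, vegetarian, no soy — valid
C: nothing on the exclusion list — valid
D: works as a thickener, no soy, vegetarian — keep
E: only milk powder and sunflower seed; none excluded — OK
F: no soy, vegetarian — OK
G: vegetarian, no soy — keep
H: has anchovy, so not vegetarian; has tofu, so not soy-free — out

H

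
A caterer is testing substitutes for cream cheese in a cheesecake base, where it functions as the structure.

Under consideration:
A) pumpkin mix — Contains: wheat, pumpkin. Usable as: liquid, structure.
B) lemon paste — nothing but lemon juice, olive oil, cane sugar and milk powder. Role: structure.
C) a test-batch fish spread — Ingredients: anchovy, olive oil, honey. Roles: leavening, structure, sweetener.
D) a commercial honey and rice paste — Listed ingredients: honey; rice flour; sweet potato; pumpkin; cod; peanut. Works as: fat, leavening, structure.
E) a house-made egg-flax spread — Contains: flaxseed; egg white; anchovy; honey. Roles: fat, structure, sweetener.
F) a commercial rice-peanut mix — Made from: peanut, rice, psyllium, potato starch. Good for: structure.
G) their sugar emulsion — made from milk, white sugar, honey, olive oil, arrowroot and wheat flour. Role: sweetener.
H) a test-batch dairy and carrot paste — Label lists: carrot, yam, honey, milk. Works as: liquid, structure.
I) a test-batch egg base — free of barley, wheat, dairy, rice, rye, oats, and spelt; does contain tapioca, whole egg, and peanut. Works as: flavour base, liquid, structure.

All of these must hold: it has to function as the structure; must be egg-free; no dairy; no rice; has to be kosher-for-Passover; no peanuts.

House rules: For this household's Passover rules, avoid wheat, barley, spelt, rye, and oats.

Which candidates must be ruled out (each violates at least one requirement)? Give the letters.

A: has wheat, so not kosher-for-Passover — no
B: has milk powder, so not dairy-free — reject
C: works as a structure, no rice, no peanut — valid
D: has peanut, so not peanut-free; has rice flour, so not rice-free — out
E: has egg white, so not egg-free — reject
F: has peanut, so not peanut-free; has rice, so not rice-free — no
G: not usable as a structure; has wheat flour, so not kosher-for-Passover (and 1 more) — out
H: has milk, so not dairy-free — out
I: has peanut, so not peanut-free; has whole egg, so not egg-free — reject

A, B, D, E, F, G, H, I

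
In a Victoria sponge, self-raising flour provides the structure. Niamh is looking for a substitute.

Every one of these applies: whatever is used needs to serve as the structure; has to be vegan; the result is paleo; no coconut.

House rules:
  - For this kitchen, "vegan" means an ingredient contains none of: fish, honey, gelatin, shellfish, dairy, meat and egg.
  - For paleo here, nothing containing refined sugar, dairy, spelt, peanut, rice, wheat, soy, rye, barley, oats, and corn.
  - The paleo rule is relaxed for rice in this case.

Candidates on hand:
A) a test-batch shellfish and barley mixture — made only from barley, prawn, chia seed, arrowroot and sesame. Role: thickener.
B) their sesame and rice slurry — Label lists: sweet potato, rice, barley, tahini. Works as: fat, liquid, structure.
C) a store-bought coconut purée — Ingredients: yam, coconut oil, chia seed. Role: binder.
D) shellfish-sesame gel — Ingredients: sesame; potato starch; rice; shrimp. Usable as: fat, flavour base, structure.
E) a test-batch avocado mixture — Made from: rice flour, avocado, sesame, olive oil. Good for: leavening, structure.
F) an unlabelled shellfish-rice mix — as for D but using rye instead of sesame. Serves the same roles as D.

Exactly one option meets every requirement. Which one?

E

A: not usable as a structure; has prawn, so not vegan (and 1 more) — no
B: has barley, so not paleo — out
C: not usable as a structure; has coconut oil, so not coconut-free — out
D: has shrimp, so not vegan — no
E: rice is permitted under the paleo carve-out; nothing else excluded — valid
F: has shrimp, so not vegan; has rye, so not paleo — reject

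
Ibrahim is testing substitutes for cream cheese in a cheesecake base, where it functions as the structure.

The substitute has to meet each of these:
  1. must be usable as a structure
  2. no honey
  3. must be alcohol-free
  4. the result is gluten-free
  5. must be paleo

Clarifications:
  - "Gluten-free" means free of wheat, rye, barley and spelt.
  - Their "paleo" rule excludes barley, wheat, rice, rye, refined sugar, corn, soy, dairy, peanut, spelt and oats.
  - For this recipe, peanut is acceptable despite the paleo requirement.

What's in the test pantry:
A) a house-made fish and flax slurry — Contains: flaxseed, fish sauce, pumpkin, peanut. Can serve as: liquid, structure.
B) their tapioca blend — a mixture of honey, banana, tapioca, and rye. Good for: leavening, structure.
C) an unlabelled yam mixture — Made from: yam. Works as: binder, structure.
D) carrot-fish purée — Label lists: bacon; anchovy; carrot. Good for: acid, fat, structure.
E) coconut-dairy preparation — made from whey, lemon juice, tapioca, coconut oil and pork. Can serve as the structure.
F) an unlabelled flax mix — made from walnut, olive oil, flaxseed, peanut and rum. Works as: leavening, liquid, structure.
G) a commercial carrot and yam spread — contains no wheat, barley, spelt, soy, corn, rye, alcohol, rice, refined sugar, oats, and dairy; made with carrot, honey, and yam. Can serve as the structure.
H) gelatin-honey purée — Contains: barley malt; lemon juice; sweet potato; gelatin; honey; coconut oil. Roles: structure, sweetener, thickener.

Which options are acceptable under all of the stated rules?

A, C, D

A: peanut is permitted under the paleo carve-out; nothing else excluded — OK
B: has rye, so not gluten-free; has rye, so not paleo (and 1 more) — out
C: only yam; none excluded — valid
D: only anchovy, bacon, and carrot; none excluded — valid
E: has whey, so not paleo — out
F: has rum, so not alcohol-free — no
G: has honey, so not honey-free — reject
H: has barley malt, so not gluten-free; has barley malt, so not paleo (and 1 more) — no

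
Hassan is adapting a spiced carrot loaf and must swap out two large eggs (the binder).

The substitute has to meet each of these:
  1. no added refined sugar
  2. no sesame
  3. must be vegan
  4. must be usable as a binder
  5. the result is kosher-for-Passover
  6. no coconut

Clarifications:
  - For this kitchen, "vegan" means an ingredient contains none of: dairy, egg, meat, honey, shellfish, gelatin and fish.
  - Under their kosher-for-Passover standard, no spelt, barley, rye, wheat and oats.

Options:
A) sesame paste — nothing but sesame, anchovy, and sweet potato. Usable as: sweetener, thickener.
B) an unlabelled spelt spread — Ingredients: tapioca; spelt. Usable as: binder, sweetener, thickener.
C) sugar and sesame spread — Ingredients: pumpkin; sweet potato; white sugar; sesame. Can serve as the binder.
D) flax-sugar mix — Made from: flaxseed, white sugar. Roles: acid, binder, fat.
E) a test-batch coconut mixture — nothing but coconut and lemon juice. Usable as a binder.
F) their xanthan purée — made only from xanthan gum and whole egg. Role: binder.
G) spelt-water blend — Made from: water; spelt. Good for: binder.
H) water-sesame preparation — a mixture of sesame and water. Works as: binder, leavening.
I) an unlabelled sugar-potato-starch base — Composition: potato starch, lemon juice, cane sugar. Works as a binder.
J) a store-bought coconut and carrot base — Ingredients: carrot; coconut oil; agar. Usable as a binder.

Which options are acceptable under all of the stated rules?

none

A: not usable as a binder; has anchovy, so not vegan (and 1 more) — no
B: has spelt, so not kosher-for-Passover — out
C: has sesame, so not sesame-free; has white sugar, so not no-added-sugar — reject
D: has white sugar, so not no-added-sugar — reject
E: has coconut, so not coconut-free — no
F: has whole egg, so not vegan — no
G: has spelt, so not kosher-for-Passover — out
H: has sesame, so not sesame-free — out
I: has cane sugar, so not no-added-sugar — no
J: has coconut oil, so not coconut-free — reject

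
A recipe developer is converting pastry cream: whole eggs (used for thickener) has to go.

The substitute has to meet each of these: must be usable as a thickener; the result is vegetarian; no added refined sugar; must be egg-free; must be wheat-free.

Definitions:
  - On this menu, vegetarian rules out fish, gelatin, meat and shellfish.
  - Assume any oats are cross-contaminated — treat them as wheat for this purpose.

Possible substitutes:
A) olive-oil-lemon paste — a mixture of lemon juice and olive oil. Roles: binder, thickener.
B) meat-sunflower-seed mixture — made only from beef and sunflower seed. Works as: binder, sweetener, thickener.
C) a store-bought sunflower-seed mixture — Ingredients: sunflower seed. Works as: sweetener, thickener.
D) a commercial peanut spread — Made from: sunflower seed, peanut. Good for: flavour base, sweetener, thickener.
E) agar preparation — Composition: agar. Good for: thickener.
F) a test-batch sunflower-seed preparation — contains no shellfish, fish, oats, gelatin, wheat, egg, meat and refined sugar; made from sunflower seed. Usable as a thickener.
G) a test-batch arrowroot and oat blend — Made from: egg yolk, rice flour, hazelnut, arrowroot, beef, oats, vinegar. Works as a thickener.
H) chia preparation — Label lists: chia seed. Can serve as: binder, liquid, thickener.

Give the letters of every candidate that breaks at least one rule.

B, G

A: only lemon juice and olive oil; none excluded — valid
B: has beef, so not vegetarian — no
C: all constraints satisfied — OK
D: all constraints satisfied — OK
E: all constraints satisfied — valid
F: all constraints satisfied — keep
G: has beef, so not vegetarian; has oats, so not wheat-free (and 1 more) — no
H: every rule checks out — keep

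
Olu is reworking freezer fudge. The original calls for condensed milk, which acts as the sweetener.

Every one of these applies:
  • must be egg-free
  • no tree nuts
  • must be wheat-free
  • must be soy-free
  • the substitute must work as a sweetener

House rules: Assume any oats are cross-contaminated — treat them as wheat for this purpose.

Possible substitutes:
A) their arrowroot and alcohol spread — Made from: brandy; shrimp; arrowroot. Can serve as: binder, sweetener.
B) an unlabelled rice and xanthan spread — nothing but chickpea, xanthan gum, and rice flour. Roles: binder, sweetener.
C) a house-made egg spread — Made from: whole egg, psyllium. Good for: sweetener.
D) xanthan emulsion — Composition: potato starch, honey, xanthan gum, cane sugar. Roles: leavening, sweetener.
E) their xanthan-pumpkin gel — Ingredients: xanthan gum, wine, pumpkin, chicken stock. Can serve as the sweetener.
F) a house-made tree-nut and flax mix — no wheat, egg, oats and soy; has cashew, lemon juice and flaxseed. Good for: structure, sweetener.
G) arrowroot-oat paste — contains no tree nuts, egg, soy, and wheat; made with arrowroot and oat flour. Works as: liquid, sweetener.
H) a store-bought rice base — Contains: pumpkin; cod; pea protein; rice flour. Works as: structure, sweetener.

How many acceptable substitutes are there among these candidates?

A: works as a sweetener, no soy, no tree nuts — valid
B: every rule checks out — valid
C: has whole egg, so not egg-free — out
D: works as a sweetener, wheat-free, no tree nuts — OK
E: wheat-free, no tree nuts — OK
F: has cashew, so not tree-nut-free — out
G: has oat flour, so not wheat-free — out
H: all constraints satisfied — keep

5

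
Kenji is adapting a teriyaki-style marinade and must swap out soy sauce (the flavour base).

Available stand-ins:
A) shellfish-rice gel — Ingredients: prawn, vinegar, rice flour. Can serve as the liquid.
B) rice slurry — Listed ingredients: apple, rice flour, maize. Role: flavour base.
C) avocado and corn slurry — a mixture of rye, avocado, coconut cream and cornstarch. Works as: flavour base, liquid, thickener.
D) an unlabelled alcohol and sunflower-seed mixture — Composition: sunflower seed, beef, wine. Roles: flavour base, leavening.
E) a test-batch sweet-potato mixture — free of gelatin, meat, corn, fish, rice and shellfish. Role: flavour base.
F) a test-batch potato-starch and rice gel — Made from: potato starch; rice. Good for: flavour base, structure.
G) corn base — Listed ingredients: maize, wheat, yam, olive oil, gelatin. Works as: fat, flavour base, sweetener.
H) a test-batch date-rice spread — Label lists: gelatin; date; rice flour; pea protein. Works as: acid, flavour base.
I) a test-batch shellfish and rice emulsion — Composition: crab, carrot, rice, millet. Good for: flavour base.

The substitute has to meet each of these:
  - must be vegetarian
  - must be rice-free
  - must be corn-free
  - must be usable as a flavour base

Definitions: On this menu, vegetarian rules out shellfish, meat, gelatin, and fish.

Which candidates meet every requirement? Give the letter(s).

E

A: not usable as a flavour base; has prawn, so not vegetarian (and 1 more) — out
B: has rice flour, so not rice-free; has maize, so not corn-free — no
C: has cornstarch, so not corn-free — out
D: has beef, so not vegetarian — out
E: no corn, no rice — valid
F: has rice, so not rice-free — out
G: has gelatin, so not vegetarian; has maize, so not corn-free — out
H: has gelatin, so not vegetarian; has rice flour, so not rice-free — out
I: has crab, so not vegetarian; has rice, so not rice-free — no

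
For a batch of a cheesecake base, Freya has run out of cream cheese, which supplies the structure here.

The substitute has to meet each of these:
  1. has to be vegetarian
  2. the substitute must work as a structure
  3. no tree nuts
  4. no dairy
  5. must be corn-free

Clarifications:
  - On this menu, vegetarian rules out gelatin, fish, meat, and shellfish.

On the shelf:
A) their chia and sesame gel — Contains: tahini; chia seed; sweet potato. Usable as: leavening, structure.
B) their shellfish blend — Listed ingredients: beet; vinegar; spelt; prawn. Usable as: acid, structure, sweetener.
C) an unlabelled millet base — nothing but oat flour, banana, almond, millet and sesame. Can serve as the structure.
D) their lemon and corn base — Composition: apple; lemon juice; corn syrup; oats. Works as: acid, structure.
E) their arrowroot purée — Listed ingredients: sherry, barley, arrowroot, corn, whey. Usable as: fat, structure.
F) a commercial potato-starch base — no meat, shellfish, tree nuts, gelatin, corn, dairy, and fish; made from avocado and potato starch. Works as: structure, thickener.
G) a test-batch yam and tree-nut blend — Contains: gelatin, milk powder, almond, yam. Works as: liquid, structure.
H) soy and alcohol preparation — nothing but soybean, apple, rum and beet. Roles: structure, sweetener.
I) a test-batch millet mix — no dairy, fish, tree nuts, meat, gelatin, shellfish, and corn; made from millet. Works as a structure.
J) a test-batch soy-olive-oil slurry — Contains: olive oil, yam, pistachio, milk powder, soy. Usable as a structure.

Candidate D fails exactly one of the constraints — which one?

corn-free

usable as a structure: satisfied
vegetarian: satisfied
tree-nut-free: satisfied
corn-free: has corn syrup — fails
dairy-free: satisfied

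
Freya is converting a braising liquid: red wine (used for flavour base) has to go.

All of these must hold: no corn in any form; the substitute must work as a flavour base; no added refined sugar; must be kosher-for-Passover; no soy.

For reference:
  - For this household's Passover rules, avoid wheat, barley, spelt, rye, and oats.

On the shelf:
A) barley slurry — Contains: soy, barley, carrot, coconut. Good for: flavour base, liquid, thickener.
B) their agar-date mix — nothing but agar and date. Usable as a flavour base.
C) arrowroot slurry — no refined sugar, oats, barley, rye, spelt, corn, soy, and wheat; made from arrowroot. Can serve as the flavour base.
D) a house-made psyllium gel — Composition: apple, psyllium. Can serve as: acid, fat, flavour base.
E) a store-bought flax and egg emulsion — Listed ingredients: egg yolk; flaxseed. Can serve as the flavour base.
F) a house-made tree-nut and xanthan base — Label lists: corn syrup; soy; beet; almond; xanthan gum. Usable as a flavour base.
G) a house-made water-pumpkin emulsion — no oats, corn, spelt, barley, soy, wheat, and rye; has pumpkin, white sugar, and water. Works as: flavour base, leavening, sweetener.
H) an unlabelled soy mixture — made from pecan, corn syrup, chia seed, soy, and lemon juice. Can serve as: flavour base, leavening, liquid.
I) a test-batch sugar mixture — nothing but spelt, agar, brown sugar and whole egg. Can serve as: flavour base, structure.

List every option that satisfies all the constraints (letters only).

A: has barley, so not kosher-for-Passover; has soy, so not soy-free — no
B: only agar and date; none excluded — keep
C: no refined sugar, no corn — OK
D: no soy, no refined sugar — OK
E: all constraints satisfied — keep
F: has soy, so not soy-free; has corn syrup, so not corn-free — reject
G: has white sugar, so not no-added-sugar — out
H: has soy, so not soy-free; has corn syrup, so not corn-free — no
I: has spelt, so not kosher-for-Passover; has brown sugar, so not no-added-sugar — reject

B, C, D, E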